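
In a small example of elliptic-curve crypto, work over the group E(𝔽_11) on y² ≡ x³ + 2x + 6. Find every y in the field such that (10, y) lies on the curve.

x³ + 2x + 6 = 1026 ≡ 3 (mod 11).
Square roots of 3 mod 11: 5 and 6 (since 5² = 25 ≡ 3).

5, 6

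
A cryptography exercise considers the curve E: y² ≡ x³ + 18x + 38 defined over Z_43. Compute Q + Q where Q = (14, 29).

(8, 7)

tangent at (14, 29): λ = (3·14² + 18)/(2·29) ≡ 4/15. 15⁻¹ ≡ 23 (mod 43), so λ ≡ 4·23 ≡ 6.
  x = λ² - 14 - 14 = 36 - 28 ≡ 8; y = λ·(14 - 8) - 29 ≡ 7. → (8, 7)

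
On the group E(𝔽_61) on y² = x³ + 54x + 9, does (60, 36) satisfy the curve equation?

yes

y² = 36² ≡ 15; x³ + 54x + 9 = 219249 ≡ 15 (mod 61). 15 = 15.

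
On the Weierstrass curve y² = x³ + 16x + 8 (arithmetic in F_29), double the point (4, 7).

tangent at (4, 7): λ = (3·4² + 16)/(2·7) ≡ 6/14. 14⁻¹ ≡ 27 (mod 29), so λ ≡ 6·27 ≡ 17.
  x = λ² - 4 - 4 = 289 - 8 ≡ 20; y = λ·(4 - 20) - 7 ≡ 11. → (20, 11)

(20, 11)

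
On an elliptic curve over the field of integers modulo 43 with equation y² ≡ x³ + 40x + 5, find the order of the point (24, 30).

7

2P: tangent at (24, 30): λ = (3·24² + 40)/(2·30) ≡ 5/17. 17⁻¹ ≡ 38 (mod 43) since 17·38 = 646 ≡ 1, so λ ≡ 5·38 ≡ 18.
  x = λ² - 24 - 24 = 324 - 48 ≡ 18; y = λ·(24 - 18) - 30 ≡ 35. → (18, 35)
3P: (18, 35) + (24, 30). λ = (30 - 35)/(24 - 18) ≡ 38/6 mod 43. 6⁻¹ ≡ 36 (mod 43), so λ ≡ 35.
  x = λ² - 18 - 24 = 1225 - 42 ≡ 22; y = λ·(18 - 22) - 35 ≡ 40. → (22, 40)
4P: (22, 40) + (24, 30). λ = (30 - 40)/(24 - 22) ≡ 33/2 mod 43. 2⁻¹ ≡ 22 (mod 43), so λ ≡ 38.
  x = λ² - 22 - 24 = 1444 - 46 ≡ 22; y = λ·(22 - 22) - 40 ≡ 3. → (22, 3)
5P: (22, 3) + (24, 30). λ = (30 - 3)/(24 - 22) ≡ 27/2 mod 43. 2⁻¹ ≡ 22 (mod 43), so λ ≡ 35.
  x = λ² - 22 - 24 = 1225 - 46 ≡ 18; y = λ·(22 - 18) - 3 ≡ 8. → (18, 8)
6P: (18, 8) + (24, 30). λ = (30 - 8)/(24 - 18) ≡ 22/6 mod 43. 6⁻¹ ≡ 36 (mod 43), so λ ≡ 18.
  x = λ² - 18 - 24 = 324 - 42 ≡ 24; y = λ·(18 - 24) - 8 ≡ 13. → (24, 13)
7P: (24, 13) + (24, 30): same x and y₁ ≡ -y₂, so the sum is O.
7P = O, so the order is 7.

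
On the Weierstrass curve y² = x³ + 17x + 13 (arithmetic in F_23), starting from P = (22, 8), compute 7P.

Repeated addition: build up to 7P.
2P: tangent at (22, 8): λ = (3·22² + 17)/(2·8) ≡ 20/16. 16⁻¹ ≡ 13 (mod 23), so λ ≡ 20·13 ≡ 7.
  x = λ² - 22 - 22 = 49 - 44 ≡ 5; y = λ·(22 - 5) - 8 ≡ 19. → (5, 19)
3P: (5, 19) + (22, 8). λ = (8 - 19)/(22 - 5) ≡ 12/17 mod 23. 17⁻¹ ≡ 19 (mod 23) since 17·19 = 323 ≡ 1, so λ ≡ 21.
  x = λ² - 5 - 22 = 441 - 27 ≡ 0; y = λ·(5 - 0) - 19 ≡ 17. → (0, 17)
4P: (0, 17) + (22, 8). λ = (8 - 17)/(22 - 0) ≡ 14/22 mod 23. 22⁻¹ ≡ 22 (mod 23), so λ ≡ 9.
  x = λ² - 0 - 22 = 81 - 22 ≡ 13; y = λ·(0 - 13) - 17 ≡ 4. → (13, 4)
5P: (13, 4) + (22, 8). λ = (8 - 4)/(22 - 13) ≡ 4/9 mod 23. 9⁻¹ ≡ 18 (mod 23) since 9·18 = 162 ≡ 1, so λ ≡ 3.
  x = λ² - 13 - 22 = 9 - 35 ≡ 20; y = λ·(13 - 20) - 4 ≡ 21. → (20, 21)
6P: (20, 21) + (22, 8). λ = (8 - 21)/(22 - 20) ≡ 10/2 mod 23. 2⁻¹ ≡ 12 (mod 23), so λ ≡ 5.
  x = λ² - 20 - 22 = 25 - 42 ≡ 6; y = λ·(20 - 6) - 21 ≡ 3. → (6, 3)
7P: (6, 3) + (22, 8). λ = (8 - 3)/(22 - 6) ≡ 5/16 mod 23. 16⁻¹ ≡ 13 (mod 23), so λ ≡ 19.
  x = λ² - 6 - 22 = 361 - 28 ≡ 11; y = λ·(6 - 11) - 3 ≡ 17. → (11, 17)

(11, 17)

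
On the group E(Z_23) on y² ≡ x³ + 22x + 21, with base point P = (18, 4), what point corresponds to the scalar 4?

Double-and-add on 4 = (100)₂. Start with P = (18, 4) for the leading 1-bit.
double: tangent at (18, 4): λ = (3·18² + 22)/(2·4) ≡ 5/8. 8⁻¹ ≡ 3 (mod 23), so λ ≡ 5·3 ≡ 15.
  x = λ² - 18 - 18 = 225 - 36 ≡ 5; y = λ·(18 - 5) - 4 ≡ 7. → (5, 7)
double: tangent at (5, 7): λ = (3·5² + 22)/(2·7) ≡ 5/14. 14⁻¹ ≡ 5 (mod 23), so λ ≡ 5·5 ≡ 2.
  x = λ² - 5 - 5 = 4 - 10 ≡ 17; y = λ·(5 - 17) - 7 ≡ 15. → (17, 15)

(17, 15)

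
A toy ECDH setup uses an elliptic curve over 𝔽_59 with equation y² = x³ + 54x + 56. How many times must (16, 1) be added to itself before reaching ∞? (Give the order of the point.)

2P: tangent at (16, 1): λ = (3·16² + 54)/(2·1) ≡ 55/2. 2⁻¹ ≡ 30 (mod 59), so λ ≡ 55·30 ≡ 57.
  x = λ² - 16 - 16 = 3249 - 32 ≡ 31; y = λ·(16 - 31) - 1 ≡ 29. → (31, 29)
3P: (31, 29) + (16, 1). λ = (1 - 29)/(16 - 31) ≡ 31/44 mod 59. 44⁻¹ ≡ 55 (mod 59), so λ ≡ 53.
  x = λ² - 31 - 16 = 2809 - 47 ≡ 48; y = λ·(31 - 48) - 29 ≡ 14. → (48, 14)
4P: (48, 14) + (16, 1). λ = (1 - 14)/(16 - 48) ≡ 46/27 mod 59. 27⁻¹ ≡ 35 (mod 59), so λ ≡ 17.
  x = λ² - 48 - 16 = 289 - 64 ≡ 48; y = λ·(48 - 48) - 14 ≡ 45. → (48, 45)
5P: (48, 45) + (16, 1). λ = (1 - 45)/(16 - 48) ≡ 15/27 mod 59. 27⁻¹ ≡ 35 (mod 59) since 27·35 = 945 ≡ 1, so λ ≡ 53.
  x = λ² - 48 - 16 = 2809 - 64 ≡ 31; y = λ·(48 - 31) - 45 ≡ 30. → (31, 30)
6P: (31, 30) + (16, 1). λ = (1 - 30)/(16 - 31) ≡ 30/44 mod 59. 44⁻¹ ≡ 55 (mod 59), so λ ≡ 57.
  x = λ² - 31 - 16 = 3249 - 47 ≡ 16; y = λ·(31 - 16) - 30 ≡ 58. → (16, 58)
7P: (16, 58) + (16, 1): same x and y₁ ≡ -y₂, so the sum is ∞.
7P = ∞, so the order is 7.

7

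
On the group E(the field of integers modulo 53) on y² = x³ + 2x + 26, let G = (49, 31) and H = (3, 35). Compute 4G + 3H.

(38, 15)

First 4G:
Repeated addition: build up to 4G.
2G: tangent at (49, 31): λ = (3·49² + 2)/(2·31) ≡ 50/9. 9⁻¹ ≡ 6 (mod 53), so λ ≡ 50·6 ≡ 35.
  x = λ² - 49 - 49 = 1225 - 98 ≡ 14; y = λ·(49 - 14) - 31 ≡ 28. → (14, 28)
3G: (14, 28) + (49, 31). λ = (31 - 28)/(49 - 14) ≡ 3/35 mod 53. 35⁻¹ ≡ 50 (mod 53), so λ ≡ 44.
  x = λ² - 14 - 49 = 1936 - 63 ≡ 18; y = λ·(14 - 18) - 28 ≡ 8. → (18, 8)
4G: (18, 8) + (49, 31). λ = (31 - 8)/(49 - 18) ≡ 23/31 mod 53. 31⁻¹ ≡ 12 (mod 53), so λ ≡ 11.
  x = λ² - 18 - 49 = 121 - 67 ≡ 1; y = λ·(18 - 1) - 8 ≡ 20. → (1, 20)
4G = (1, 20).
Next 3H:
Repeated addition: build up to 3H.
2H: tangent at (3, 35): λ = (3·3² + 2)/(2·35) ≡ 29/17. 17⁻¹ ≡ 25 (mod 53), so λ ≡ 29·25 ≡ 36.
  x = λ² - 3 - 3 = 1296 - 6 ≡ 18; y = λ·(3 - 18) - 35 ≡ 8. → (18, 8)
3H: (18, 8) + (3, 35). λ = (35 - 8)/(3 - 18) ≡ 27/38 mod 53. 38⁻¹ ≡ 7 (mod 53) since 38·7 = 266 ≡ 1, so λ ≡ 30.
  x = λ² - 18 - 3 = 900 - 21 ≡ 31; y = λ·(18 - 31) - 8 ≡ 26. → (31, 26)
3H = (31, 26).
Finally 4G + 3H:
(1, 20) + (31, 26). λ = (26 - 20)/(31 - 1) ≡ 6/30 mod 53. 30⁻¹ ≡ 23 (mod 53), so λ ≡ 32.
  x = λ² - 1 - 31 = 1024 - 32 ≡ 38; y = λ·(1 - 38) - 20 ≡ 15. → (38, 15)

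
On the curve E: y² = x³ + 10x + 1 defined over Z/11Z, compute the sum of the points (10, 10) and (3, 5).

(10, 10) + (3, 5). λ = (5 - 10)/(3 - 10) ≡ 6/4 mod 11. 4⁻¹ ≡ 3 (mod 11), so λ ≡ 7.
  x = λ² - 10 - 3 = 49 - 13 ≡ 3; y = λ·(10 - 3) - 10 ≡ 6. → (3, 6)

(3, 6)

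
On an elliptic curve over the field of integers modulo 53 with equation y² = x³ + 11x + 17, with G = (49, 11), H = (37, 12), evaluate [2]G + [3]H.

First 2G:
Repeated addition: build up to 2G.
2G: tangent at (49, 11): λ = (3·49² + 11)/(2·11) ≡ 6/22. 22⁻¹ ≡ 41 (mod 53), so λ ≡ 6·41 ≡ 34.
  x = λ² - 49 - 49 = 1156 - 98 ≡ 51; y = λ·(49 - 51) - 11 ≡ 27. → (51, 27)
2G = (51, 27).
Next 3H:
Repeated addition: build up to 3H.
2H: tangent at (37, 12): λ = (3·37² + 11)/(2·12) ≡ 37/24. 24⁻¹ ≡ 42 (mod 53), so λ ≡ 37·42 ≡ 17.
  x = λ² - 37 - 37 = 289 - 74 ≡ 3; y = λ·(37 - 3) - 12 ≡ 36. → (3, 36)
3H: (3, 36) + (37, 12). λ = (12 - 36)/(37 - 3) ≡ 29/34 mod 53. 34⁻¹ ≡ 39 (mod 53) since 34·39 = 1326 ≡ 1, so λ ≡ 18.
  x = λ² - 3 - 37 = 324 - 40 ≡ 19; y = λ·(3 - 19) - 36 ≡ 47. → (19, 47)
3H = (19, 47).
Finally 2G + 3H:
(51, 27) + (19, 47). λ = (47 - 27)/(19 - 51) ≡ 20/21 mod 53. 21⁻¹ ≡ 48 (mod 53), so λ ≡ 6.
  x = λ² - 51 - 19 = 36 - 70 ≡ 19; y = λ·(51 - 19) - 27 ≡ 6. → (19, 6)

(19, 6)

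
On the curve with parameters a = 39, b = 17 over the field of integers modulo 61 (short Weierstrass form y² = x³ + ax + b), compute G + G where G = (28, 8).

(17, 46)

tangent at (28, 8): λ = (3·28² + 39)/(2·8) ≡ 12/16. 16⁻¹ ≡ 42 (mod 61), so λ ≡ 12·42 ≡ 16.
  x = λ² - 28 - 28 = 256 - 56 ≡ 17; y = λ·(28 - 17) - 8 ≡ 46. → (17, 46)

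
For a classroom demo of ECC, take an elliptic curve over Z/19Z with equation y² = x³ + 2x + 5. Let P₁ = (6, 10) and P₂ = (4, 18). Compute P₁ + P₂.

(6, 9)

(6, 10) + (4, 18). λ = (18 - 10)/(4 - 6) ≡ 8/17 mod 19. 17⁻¹ ≡ 9 (mod 19) since 17·9 = 153 ≡ 1, so λ ≡ 15.
  x = λ² - 6 - 4 = 225 - 10 ≡ 6; y = λ·(6 - 6) - 10 ≡ 9. → (6, 9)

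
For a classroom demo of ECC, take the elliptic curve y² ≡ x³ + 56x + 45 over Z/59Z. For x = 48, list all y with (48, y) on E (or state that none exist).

x³ + 56x + 45 = 113325 ≡ 45 (mod 59).
Square roots of 45 mod 59: 24 and 35 (since 24² = 576 ≡ 45).

24, 35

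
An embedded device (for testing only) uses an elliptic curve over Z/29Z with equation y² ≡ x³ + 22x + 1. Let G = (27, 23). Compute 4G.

(18, 20)

Repeated addition: build up to 4G.
2G: tangent at (27, 23): λ = (3·27² + 22)/(2·23) ≡ 5/17. 17⁻¹ ≡ 12 (mod 29), so λ ≡ 5·12 ≡ 2.
  x = λ² - 27 - 27 = 4 - 54 ≡ 8; y = λ·(27 - 8) - 23 ≡ 15. → (8, 15)
3G: (8, 15) + (27, 23). λ = (23 - 15)/(27 - 8) ≡ 8/19 mod 29. 19⁻¹ ≡ 26 (mod 29) since 19·26 = 494 ≡ 1, so λ ≡ 5.
  x = λ² - 8 - 27 = 25 - 35 ≡ 19; y = λ·(8 - 19) - 15 ≡ 17. → (19, 17)
4G: (19, 17) + (27, 23). λ = (23 - 17)/(27 - 19) ≡ 6/8 mod 29. 8⁻¹ ≡ 11 (mod 29), so λ ≡ 8.
  x = λ² - 19 - 27 = 64 - 46 ≡ 18; y = λ·(19 - 18) - 17 ≡ 20. → (18, 20)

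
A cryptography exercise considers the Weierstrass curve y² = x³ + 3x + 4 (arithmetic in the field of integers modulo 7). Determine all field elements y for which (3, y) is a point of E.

x³ + 3x + 4 = 40 ≡ 5 (mod 7).
5 is a non-residue mod 7; no y exists.

none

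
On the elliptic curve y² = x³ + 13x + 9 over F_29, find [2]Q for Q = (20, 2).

(25, 26)

tangent at (20, 2): λ = (3·20² + 13)/(2·2) ≡ 24/4. 4⁻¹ ≡ 22 (mod 29) since 4·22 = 88 ≡ 1, so λ ≡ 24·22 ≡ 6.
  x = λ² - 20 - 20 = 36 - 40 ≡ 25; y = λ·(20 - 25) - 2 ≡ 26. → (25, 26)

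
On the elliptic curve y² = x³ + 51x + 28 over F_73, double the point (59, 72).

tangent at (59, 72): λ = (3·59² + 51)/(2·72) ≡ 55/71. 71⁻¹ ≡ 36 (mod 73), so λ ≡ 55·36 ≡ 9.
  x = λ² - 59 - 59 = 81 - 118 ≡ 36; y = λ·(59 - 36) - 72 ≡ 62. → (36, 62)

(36, 62)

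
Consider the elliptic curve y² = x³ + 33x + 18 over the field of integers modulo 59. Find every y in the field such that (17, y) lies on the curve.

8, 51

x³ + 33x + 18 = 5492 ≡ 5 (mod 59).
Square roots of 5 mod 59: 8 and 51 (since 8² = 64 ≡ 5).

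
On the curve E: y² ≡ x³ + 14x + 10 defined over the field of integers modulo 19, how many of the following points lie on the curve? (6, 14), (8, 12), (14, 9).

2

(6, 14): 14² ≡ 6, rhs ≡ 6 → on.
(8, 12): 12² ≡ 11, rhs ≡ 7 → off.
(14, 9): 9² ≡ 5, rhs ≡ 5 → on.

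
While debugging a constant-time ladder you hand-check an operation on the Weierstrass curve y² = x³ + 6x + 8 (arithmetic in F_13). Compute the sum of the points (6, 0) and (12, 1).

(6, 0) + (12, 1). λ = (1 - 0)/(12 - 6) ≡ 1/6 mod 13. 6⁻¹ ≡ 11 (mod 13) since 6·11 = 66 ≡ 1, so λ ≡ 11.
  x = λ² - 6 - 12 = 121 - 18 ≡ 12; y = λ·(6 - 12) - 0 ≡ 12. → (12, 12)

(12, 12)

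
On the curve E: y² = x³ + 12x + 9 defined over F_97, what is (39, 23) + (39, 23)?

tangent at (39, 23): λ = (3·39² + 12)/(2·23) ≡ 16/46. 46⁻¹ ≡ 19 (mod 97), so λ ≡ 16·19 ≡ 13.
  x = λ² - 39 - 39 = 169 - 78 ≡ 91; y = λ·(39 - 91) - 23 ≡ 77. → (91, 77)

(91, 77)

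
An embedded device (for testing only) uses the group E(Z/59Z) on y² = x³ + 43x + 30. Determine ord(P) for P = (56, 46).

2P: tangent at (56, 46): λ = (3·56² + 43)/(2·46) ≡ 11/33. 33⁻¹ ≡ 34 (mod 59), so λ ≡ 11·34 ≡ 20.
  x = λ² - 56 - 56 = 400 - 112 ≡ 52; y = λ·(56 - 52) - 46 ≡ 34. → (52, 34)
3P: (52, 34) + (56, 46). λ = (46 - 34)/(56 - 52) ≡ 12/4 mod 59. 4⁻¹ ≡ 15 (mod 59), so λ ≡ 3.
  x = λ² - 52 - 56 = 9 - 108 ≡ 19; y = λ·(52 - 19) - 34 ≡ 6. → (19, 6)
4P: (19, 6) + (56, 46). λ = (46 - 6)/(56 - 19) ≡ 40/37 mod 59. 37⁻¹ ≡ 8 (mod 59), so λ ≡ 25.
  x = λ² - 19 - 56 = 625 - 75 ≡ 19; y = λ·(19 - 19) - 6 ≡ 53. → (19, 53)
5P: (19, 53) + (56, 46). λ = (46 - 53)/(56 - 19) ≡ 52/37 mod 59. 37⁻¹ ≡ 8 (mod 59) since 37·8 = 296 ≡ 1, so λ ≡ 3.
  x = λ² - 19 - 56 = 9 - 75 ≡ 52; y = λ·(19 - 52) - 53 ≡ 25. → (52, 25)
6P: (52, 25) + (56, 46). λ = (46 - 25)/(56 - 52) ≡ 21/4 mod 59. 4⁻¹ ≡ 15 (mod 59), so λ ≡ 20.
  x = λ² - 52 - 56 = 400 - 108 ≡ 56; y = λ·(52 - 56) - 25 ≡ 13. → (56, 13)
7P: (56, 13) + (56, 46): same x and y₁ ≡ -y₂, so the sum is the point at infinity.
7P = the point at infinity, so the order is 7.

7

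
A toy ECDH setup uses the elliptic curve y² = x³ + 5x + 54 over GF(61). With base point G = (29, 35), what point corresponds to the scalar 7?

(29, 26)

Double-and-add on 7 = (111)₂. Start with G = (29, 35) for the leading 1-bit.
double: tangent at (29, 35): λ = (3·29² + 5)/(2·35) ≡ 27/9. 9⁻¹ ≡ 34 (mod 61), so λ ≡ 27·34 ≡ 3.
  x = λ² - 29 - 29 = 9 - 58 ≡ 12; y = λ·(29 - 12) - 35 ≡ 16. → (12, 16)
add G: (12, 16) + (29, 35). λ = (35 - 16)/(29 - 12) ≡ 19/17 mod 61. 17⁻¹ ≡ 18 (mod 61), so λ ≡ 37.
  x = λ² - 12 - 29 = 1369 - 41 ≡ 47; y = λ·(12 - 47) - 16 ≡ 31. → (47, 31)
double: tangent at (47, 31): λ = (3·47² + 5)/(2·31) ≡ 44/1. 1⁻¹ ≡ 1 (mod 61) since 1·1 = 1 ≡ 1, so λ ≡ 44·1 ≡ 44.
  x = λ² - 47 - 47 = 1936 - 94 ≡ 12; y = λ·(47 - 12) - 31 ≡ 45. → (12, 45)
add G: (12, 45) + (29, 35). λ = (35 - 45)/(29 - 12) ≡ 51/17 mod 61. 17⁻¹ ≡ 18 (mod 61), so λ ≡ 3.
  x = λ² - 12 - 29 = 9 - 41 ≡ 29; y = λ·(12 - 29) - 45 ≡ 26. → (29, 26)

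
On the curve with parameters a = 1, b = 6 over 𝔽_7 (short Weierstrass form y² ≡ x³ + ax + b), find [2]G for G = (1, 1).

tangent at (1, 1): λ = (3·1² + 1)/(2·1) ≡ 4/2. 2⁻¹ ≡ 4 (mod 7) since 2·4 = 8 ≡ 1, so λ ≡ 4·4 ≡ 2.
  x = λ² - 1 - 1 = 4 - 2 ≡ 2; y = λ·(1 - 2) - 1 ≡ 4. → (2, 4)

(2, 4)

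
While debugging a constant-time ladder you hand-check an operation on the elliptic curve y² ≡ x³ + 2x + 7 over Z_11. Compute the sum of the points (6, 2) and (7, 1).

(6, 2) + (7, 1). λ = (1 - 2)/(7 - 6) ≡ 10/1 mod 11. 1⁻¹ ≡ 1 (mod 11) since 1·1 = 1 ≡ 1, so λ ≡ 10.
  x = λ² - 6 - 7 = 100 - 13 ≡ 10; y = λ·(6 - 10) - 2 ≡ 2. → (10, 2)

(10, 2)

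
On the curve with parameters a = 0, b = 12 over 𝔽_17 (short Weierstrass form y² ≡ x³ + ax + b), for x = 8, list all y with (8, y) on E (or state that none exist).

none

x³ + 0x + 12 = 524 ≡ 14 (mod 17).
14 is a non-residue mod 17; no y exists.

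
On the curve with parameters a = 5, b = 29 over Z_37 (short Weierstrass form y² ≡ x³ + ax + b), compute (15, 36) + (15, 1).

The two points share x = 15 and their y-coordinates satisfy 36 + 1 ≡ 0 (mod 37), so they are inverses. Their sum is the point at infinity.

O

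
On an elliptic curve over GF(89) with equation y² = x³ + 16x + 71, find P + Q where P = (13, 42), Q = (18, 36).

(13, 42) + (18, 36). λ = (36 - 42)/(18 - 13) ≡ 83/5 mod 89. 5⁻¹ ≡ 18 (mod 89), so λ ≡ 70.
  x = λ² - 13 - 18 = 4900 - 31 ≡ 63; y = λ·(13 - 63) - 42 ≡ 18. → (63, 18)

(63, 18)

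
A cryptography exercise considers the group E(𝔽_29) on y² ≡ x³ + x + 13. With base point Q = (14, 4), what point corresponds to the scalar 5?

Repeated addition: build up to 5Q.
2Q: tangent at (14, 4): λ = (3·14² + 1)/(2·4) ≡ 9/8. 8⁻¹ ≡ 11 (mod 29) since 8·11 = 88 ≡ 1, so λ ≡ 9·11 ≡ 12.
  x = λ² - 14 - 14 = 144 - 28 ≡ 0; y = λ·(14 - 0) - 4 ≡ 19. → (0, 19)
3Q: (0, 19) + (14, 4). λ = (4 - 19)/(14 - 0) ≡ 14/14 mod 29. 14⁻¹ ≡ 27 (mod 29) since 14·27 = 378 ≡ 1, so λ ≡ 1.
  x = λ² - 0 - 14 = 1 - 14 ≡ 16; y = λ·(0 - 16) - 19 ≡ 23. → (16, 23)
4Q: (16, 23) + (14, 4). λ = (4 - 23)/(14 - 16) ≡ 10/27 mod 29. 27⁻¹ ≡ 14 (mod 29) since 27·14 = 378 ≡ 1, so λ ≡ 24.
  x = λ² - 16 - 14 = 576 - 30 ≡ 24; y = λ·(16 - 24) - 23 ≡ 17. → (24, 17)
5Q: (24, 17) + (14, 4). λ = (4 - 17)/(14 - 24) ≡ 16/19 mod 29. 19⁻¹ ≡ 26 (mod 29), so λ ≡ 10.
  x = λ² - 24 - 14 = 100 - 38 ≡ 4; y = λ·(24 - 4) - 17 ≡ 9. → (4, 9)

(4, 9)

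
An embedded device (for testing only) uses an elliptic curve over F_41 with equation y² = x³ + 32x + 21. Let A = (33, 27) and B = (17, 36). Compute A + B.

(33, 27) + (17, 36). λ = (36 - 27)/(17 - 33) ≡ 9/25 mod 41. 25⁻¹ ≡ 23 (mod 41) since 25·23 = 575 ≡ 1, so λ ≡ 2.
  x = λ² - 33 - 17 = 4 - 50 ≡ 36; y = λ·(33 - 36) - 27 ≡ 8. → (36, 8)

(36, 8)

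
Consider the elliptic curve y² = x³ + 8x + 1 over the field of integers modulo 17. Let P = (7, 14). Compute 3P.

Repeated addition: build up to 3P.
2P: tangent at (7, 14): λ = (3·7² + 8)/(2·14) ≡ 2/11. 11⁻¹ ≡ 14 (mod 17), so λ ≡ 2·14 ≡ 11.
  x = λ² - 7 - 7 = 121 - 14 ≡ 5; y = λ·(7 - 5) - 14 ≡ 8. → (5, 8)
3P: (5, 8) + (7, 14). λ = (14 - 8)/(7 - 5) ≡ 6/2 mod 17. 2⁻¹ ≡ 9 (mod 17) since 2·9 = 18 ≡ 1, so λ ≡ 3.
  x = λ² - 5 - 7 = 9 - 12 ≡ 14; y = λ·(5 - 14) - 8 ≡ 16. → (14, 16)

(14, 16)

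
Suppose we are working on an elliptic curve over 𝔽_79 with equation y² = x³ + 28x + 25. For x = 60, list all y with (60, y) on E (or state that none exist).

none

x³ + 28x + 25 = 217705 ≡ 60 (mod 79).
60 is a non-residue mod 79; no y exists.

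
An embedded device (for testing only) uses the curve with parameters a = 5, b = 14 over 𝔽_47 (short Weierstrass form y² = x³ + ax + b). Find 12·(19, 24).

(26, 46)

Write Q = (19, 24).
Double-and-add on 12 = (1100)₂. Start with Q = (19, 24) for the leading 1-bit.
double: tangent at (19, 24): λ = (3·19² + 5)/(2·24) ≡ 7/1. 1⁻¹ ≡ 1 (mod 47) since 1·1 = 1 ≡ 1, so λ ≡ 7·1 ≡ 7.
  x = λ² - 19 - 19 = 49 - 38 ≡ 11; y = λ·(19 - 11) - 24 ≡ 32. → (11, 32)
add Q: (11, 32) + (19, 24). λ = (24 - 32)/(19 - 11) ≡ 39/8 mod 47. 8⁻¹ ≡ 6 (mod 47), so λ ≡ 46.
  x = λ² - 11 - 19 = 2116 - 30 ≡ 18; y = λ·(11 - 18) - 32 ≡ 22. → (18, 22)
double: tangent at (18, 22): λ = (3·18² + 5)/(2·22) ≡ 37/44. 44⁻¹ ≡ 31 (mod 47) since 44·31 = 1364 ≡ 1, so λ ≡ 37·31 ≡ 19.
  x = λ² - 18 - 18 = 361 - 36 ≡ 43; y = λ·(18 - 43) - 22 ≡ 20. → (43, 20)
double: tangent at (43, 20): λ = (3·43² + 5)/(2·20) ≡ 6/40. 40⁻¹ ≡ 20 (mod 47), so λ ≡ 6·20 ≡ 26.
  x = λ² - 43 - 43 = 676 - 86 ≡ 26; y = λ·(43 - 26) - 20 ≡ 46. → (26, 46)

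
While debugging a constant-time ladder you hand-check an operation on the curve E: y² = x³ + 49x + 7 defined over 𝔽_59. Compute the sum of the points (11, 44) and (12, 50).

(13, 3)

(11, 44) + (12, 50). λ = (50 - 44)/(12 - 11) ≡ 6/1 mod 59. 1⁻¹ ≡ 1 (mod 59) since 1·1 = 1 ≡ 1, so λ ≡ 6.
  x = λ² - 11 - 12 = 36 - 23 ≡ 13; y = λ·(11 - 13) - 44 ≡ 3. → (13, 3)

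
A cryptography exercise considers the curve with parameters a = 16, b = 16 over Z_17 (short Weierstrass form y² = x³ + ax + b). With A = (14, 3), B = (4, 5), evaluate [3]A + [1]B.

(14, 3)

First 3A:
Repeated addition: build up to 3A.
2A: tangent at (14, 3): λ = (3·14² + 16)/(2·3) ≡ 9/6. 6⁻¹ ≡ 3 (mod 17) since 6·3 = 18 ≡ 1, so λ ≡ 9·3 ≡ 10.
  x = λ² - 14 - 14 = 100 - 28 ≡ 4; y = λ·(14 - 4) - 3 ≡ 12. → (4, 12)
3A: (4, 12) + (14, 3). λ = (3 - 12)/(14 - 4) ≡ 8/10 mod 17. 10⁻¹ ≡ 12 (mod 17), so λ ≡ 11.
  x = λ² - 4 - 14 = 121 - 18 ≡ 1; y = λ·(4 - 1) - 12 ≡ 4. → (1, 4)
3A = (1, 4).
Finally 3A + B:
(1, 4) + (4, 5). λ = (5 - 4)/(4 - 1) ≡ 1/3 mod 17. 3⁻¹ ≡ 6 (mod 17) since 3·6 = 18 ≡ 1, so λ ≡ 6.
  x = λ² - 1 - 4 = 36 - 5 ≡ 14; y = λ·(1 - 14) - 4 ≡ 3. → (14, 3)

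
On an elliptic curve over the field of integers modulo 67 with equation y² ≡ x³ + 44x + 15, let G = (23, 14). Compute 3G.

Repeated addition: build up to 3G.
2G: tangent at (23, 14): λ = (3·23² + 44)/(2·14) ≡ 23/28. 28⁻¹ ≡ 12 (mod 67), so λ ≡ 23·12 ≡ 8.
  x = λ² - 23 - 23 = 64 - 46 ≡ 18; y = λ·(23 - 18) - 14 ≡ 26. → (18, 26)
3G: (18, 26) + (23, 14). λ = (14 - 26)/(23 - 18) ≡ 55/5 mod 67. 5⁻¹ ≡ 27 (mod 67), so λ ≡ 11.
  x = λ² - 18 - 23 = 121 - 41 ≡ 13; y = λ·(18 - 13) - 26 ≡ 29. → (13, 29)

(13, 29)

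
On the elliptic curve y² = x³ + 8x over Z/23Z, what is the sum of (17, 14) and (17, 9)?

O

The two points share x = 17 and their y-coordinates satisfy 14 + 9 ≡ 0 (mod 23), so they are inverses. Their sum is O.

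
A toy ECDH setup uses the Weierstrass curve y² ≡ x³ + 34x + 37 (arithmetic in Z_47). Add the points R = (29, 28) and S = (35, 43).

(29, 28) + (35, 43). λ = (43 - 28)/(35 - 29) ≡ 15/6 mod 47. 6⁻¹ ≡ 8 (mod 47), so λ ≡ 26.
  x = λ² - 29 - 35 = 676 - 64 ≡ 1; y = λ·(29 - 1) - 28 ≡ 42. → (1, 42)

(1, 42)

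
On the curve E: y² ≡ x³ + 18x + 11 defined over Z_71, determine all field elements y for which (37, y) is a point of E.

x³ + 18x + 11 = 51330 ≡ 68 (mod 71).
68 is a non-residue mod 71; no y exists.

none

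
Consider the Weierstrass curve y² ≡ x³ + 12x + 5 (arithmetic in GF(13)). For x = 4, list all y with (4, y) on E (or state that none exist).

x³ + 12x + 5 = 117 ≡ 0 (mod 13).
Only y = 0 satisfies y² ≡ 0.

0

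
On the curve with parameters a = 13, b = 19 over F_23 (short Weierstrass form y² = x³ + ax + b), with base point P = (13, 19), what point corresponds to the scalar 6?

O

Repeated addition: build up to 6P.
2P: tangent at (13, 19): λ = (3·13² + 13)/(2·19) ≡ 14/15. 15⁻¹ ≡ 20 (mod 23) since 15·20 = 300 ≡ 1, so λ ≡ 14·20 ≡ 4.
  x = λ² - 13 - 13 = 16 - 26 ≡ 13; y = λ·(13 - 13) - 19 ≡ 4. → (13, 4)
3P: (13, 4) + (13, 19): same x and y₁ ≡ -y₂, so the sum is O.
4P: O + (13, 19) = (13, 19) (identity).
5P: tangent at (13, 19): λ = (3·13² + 13)/(2·19) ≡ 14/15. 15⁻¹ ≡ 20 (mod 23) since 15·20 = 300 ≡ 1, so λ ≡ 14·20 ≡ 4.
  x = λ² - 13 - 13 = 16 - 26 ≡ 13; y = λ·(13 - 13) - 19 ≡ 4. → (13, 4)
6P: (13, 4) + (13, 19): same x and y₁ ≡ -y₂, so the sum is O.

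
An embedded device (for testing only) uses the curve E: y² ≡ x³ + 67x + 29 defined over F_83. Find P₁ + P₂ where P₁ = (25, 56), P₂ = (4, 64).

(25, 56) + (4, 64). λ = (64 - 56)/(4 - 25) ≡ 8/62 mod 83. 62⁻¹ ≡ 79 (mod 83), so λ ≡ 51.
  x = λ² - 25 - 4 = 2601 - 29 ≡ 82; y = λ·(25 - 82) - 56 ≡ 25. → (82, 25)

(82, 25)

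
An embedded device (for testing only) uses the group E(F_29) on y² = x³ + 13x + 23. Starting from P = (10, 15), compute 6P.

(17, 16)

Repeated addition: build up to 6P.
2P: tangent at (10, 15): λ = (3·10² + 13)/(2·15) ≡ 23/1. 1⁻¹ ≡ 1 (mod 29), so λ ≡ 23·1 ≡ 23.
  x = λ² - 10 - 10 = 529 - 20 ≡ 16; y = λ·(10 - 16) - 15 ≡ 21. → (16, 21)
3P: (16, 21) + (10, 15). λ = (15 - 21)/(10 - 16) ≡ 23/23 mod 29. 23⁻¹ ≡ 24 (mod 29), so λ ≡ 1.
  x = λ² - 16 - 10 = 1 - 26 ≡ 4; y = λ·(16 - 4) - 21 ≡ 20. → (4, 20)
4P: (4, 20) + (10, 15). λ = (15 - 20)/(10 - 4) ≡ 24/6 mod 29. 6⁻¹ ≡ 5 (mod 29), so λ ≡ 4.
  x = λ² - 4 - 10 = 16 - 14 ≡ 2; y = λ·(4 - 2) - 20 ≡ 17. → (2, 17)
5P: (2, 17) + (10, 15). λ = (15 - 17)/(10 - 2) ≡ 27/8 mod 29. 8⁻¹ ≡ 11 (mod 29), so λ ≡ 7.
  x = λ² - 2 - 10 = 49 - 12 ≡ 8; y = λ·(2 - 8) - 17 ≡ 28. → (8, 28)
6P: (8, 28) + (10, 15). λ = (15 - 28)/(10 - 8) ≡ 16/2 mod 29. 2⁻¹ ≡ 15 (mod 29), so λ ≡ 8.
  x = λ² - 8 - 10 = 64 - 18 ≡ 17; y = λ·(8 - 17) - 28 ≡ 16. → (17, 16)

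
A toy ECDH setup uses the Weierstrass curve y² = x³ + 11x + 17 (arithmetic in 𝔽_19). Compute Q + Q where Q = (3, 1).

(13, 18)

tangent at (3, 1): λ = (3·3² + 11)/(2·1) ≡ 0/2. 2⁻¹ ≡ 10 (mod 19) since 2·10 = 20 ≡ 1, so λ ≡ 0·10 ≡ 0.
  x = λ² - 3 - 3 = 0 - 6 ≡ 13; y = λ·(3 - 13) - 1 ≡ 18. → (13, 18)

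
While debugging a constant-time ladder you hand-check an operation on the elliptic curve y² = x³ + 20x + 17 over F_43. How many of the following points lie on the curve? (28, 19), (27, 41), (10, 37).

(28, 19): 19² ≡ 17, rhs ≡ 40 → off.
(27, 41): 41² ≡ 4, rhs ≡ 30 → off.
(10, 37): 37² ≡ 36, rhs ≡ 13 → off.

0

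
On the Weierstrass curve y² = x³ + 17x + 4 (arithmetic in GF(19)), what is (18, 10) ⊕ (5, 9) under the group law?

(18, 10) + (5, 9). λ = (9 - 10)/(5 - 18) ≡ 18/6 mod 19. 6⁻¹ ≡ 16 (mod 19) since 6·16 = 96 ≡ 1, so λ ≡ 3.
  x = λ² - 18 - 5 = 9 - 23 ≡ 5; y = λ·(18 - 5) - 10 ≡ 10. → (5, 10)

(5, 10)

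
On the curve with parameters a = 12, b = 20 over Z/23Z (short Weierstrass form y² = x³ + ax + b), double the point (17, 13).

(2, 12)

tangent at (17, 13): λ = (3·17² + 12)/(2·13) ≡ 5/3. 3⁻¹ ≡ 8 (mod 23), so λ ≡ 5·8 ≡ 17.
  x = λ² - 17 - 17 = 289 - 34 ≡ 2; y = λ·(17 - 2) - 13 ≡ 12. → (2, 12)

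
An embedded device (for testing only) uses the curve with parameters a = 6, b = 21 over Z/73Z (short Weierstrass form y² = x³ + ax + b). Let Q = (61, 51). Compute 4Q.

Repeated addition: build up to 4Q.
2Q: tangent at (61, 51): λ = (3·61² + 6)/(2·51) ≡ 0/29. 29⁻¹ ≡ 68 (mod 73), so λ ≡ 0·68 ≡ 0.
  x = λ² - 61 - 61 = 0 - 122 ≡ 24; y = λ·(61 - 24) - 51 ≡ 22. → (24, 22)
3Q: (24, 22) + (61, 51). λ = (51 - 22)/(61 - 24) ≡ 29/37 mod 73. 37⁻¹ ≡ 2 (mod 73), so λ ≡ 58.
  x = λ² - 24 - 61 = 3364 - 85 ≡ 67; y = λ·(24 - 67) - 22 ≡ 39. → (67, 39)
4Q: (67, 39) + (61, 51). λ = (51 - 39)/(61 - 67) ≡ 12/67 mod 73. 67⁻¹ ≡ 12 (mod 73), so λ ≡ 71.
  x = λ² - 67 - 61 = 5041 - 128 ≡ 22; y = λ·(67 - 22) - 39 ≡ 17. → (22, 17)

(22, 17)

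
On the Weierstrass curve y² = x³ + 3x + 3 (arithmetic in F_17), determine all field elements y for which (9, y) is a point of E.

x³ + 3x + 3 = 759 ≡ 11 (mod 17).
11 is a non-residue mod 17; no y exists.

none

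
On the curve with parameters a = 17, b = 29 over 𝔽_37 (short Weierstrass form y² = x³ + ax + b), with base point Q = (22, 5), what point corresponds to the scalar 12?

Repeated addition: build up to 12Q.
2Q: tangent at (22, 5): λ = (3·22² + 17)/(2·5) ≡ 26/10. 10⁻¹ ≡ 26 (mod 37), so λ ≡ 26·26 ≡ 10.
  x = λ² - 22 - 22 = 100 - 44 ≡ 19; y = λ·(22 - 19) - 5 ≡ 25. → (19, 25)
3Q: (19, 25) + (22, 5). λ = (5 - 25)/(22 - 19) ≡ 17/3 mod 37. 3⁻¹ ≡ 25 (mod 37), so λ ≡ 18.
  x = λ² - 19 - 22 = 324 - 41 ≡ 24; y = λ·(19 - 24) - 25 ≡ 33. → (24, 33)
4Q: (24, 33) + (22, 5). λ = (5 - 33)/(22 - 24) ≡ 9/35 mod 37. 35⁻¹ ≡ 18 (mod 37), so λ ≡ 14.
  x = λ² - 24 - 22 = 196 - 46 ≡ 2; y = λ·(24 - 2) - 33 ≡ 16. → (2, 16)
5Q: (2, 16) + (22, 5). λ = (5 - 16)/(22 - 2) ≡ 26/20 mod 37. 20⁻¹ ≡ 13 (mod 37) since 20·13 = 260 ≡ 1, so λ ≡ 5.
  x = λ² - 2 - 22 = 25 - 24 ≡ 1; y = λ·(2 - 1) - 16 ≡ 26. → (1, 26)
6Q: (1, 26) + (22, 5). λ = (5 - 26)/(22 - 1) ≡ 16/21 mod 37. 21⁻¹ ≡ 30 (mod 37), so λ ≡ 36.
  x = λ² - 1 - 22 = 1296 - 23 ≡ 15; y = λ·(1 - 15) - 26 ≡ 25. → (15, 25)
7Q: (15, 25) + (22, 5). λ = (5 - 25)/(22 - 15) ≡ 17/7 mod 37. 7⁻¹ ≡ 16 (mod 37) since 7·16 = 112 ≡ 1, so λ ≡ 13.
  x = λ² - 15 - 22 = 169 - 37 ≡ 21; y = λ·(15 - 21) - 25 ≡ 8. → (21, 8)
8Q: (21, 8) + (22, 5). λ = (5 - 8)/(22 - 21) ≡ 34/1 mod 37. 1⁻¹ ≡ 1 (mod 37) since 1·1 = 1 ≡ 1, so λ ≡ 34.
  x = λ² - 21 - 22 = 1156 - 43 ≡ 3; y = λ·(21 - 3) - 8 ≡ 12. → (3, 12)
9Q: (3, 12) + (22, 5). λ = (5 - 12)/(22 - 3) ≡ 30/19 mod 37. 19⁻¹ ≡ 2 (mod 37) since 19·2 = 38 ≡ 1, so λ ≡ 23.
  x = λ² - 3 - 22 = 529 - 25 ≡ 23; y = λ·(3 - 23) - 12 ≡ 9. → (23, 9)
10Q: (23, 9) + (22, 5). λ = (5 - 9)/(22 - 23) ≡ 33/36 mod 37. 36⁻¹ ≡ 36 (mod 37), so λ ≡ 4.
  x = λ² - 23 - 22 = 16 - 45 ≡ 8; y = λ·(23 - 8) - 9 ≡ 14. → (8, 14)
11Q: (8, 14) + (22, 5). λ = (5 - 14)/(22 - 8) ≡ 28/14 mod 37. 14⁻¹ ≡ 8 (mod 37), so λ ≡ 2.
  x = λ² - 8 - 22 = 4 - 30 ≡ 11; y = λ·(8 - 11) - 14 ≡ 17. → (11, 17)
12Q: (11, 17) + (22, 5). λ = (5 - 17)/(22 - 11) ≡ 25/11 mod 37. 11⁻¹ ≡ 27 (mod 37), so λ ≡ 9.
  x = λ² - 11 - 22 = 81 - 33 ≡ 11; y = λ·(11 - 11) - 17 ≡ 20. → (11, 20)

(11, 20)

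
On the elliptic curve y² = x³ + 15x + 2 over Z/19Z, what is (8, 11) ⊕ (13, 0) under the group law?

(15, 12)

(8, 11) + (13, 0). λ = (0 - 11)/(13 - 8) ≡ 8/5 mod 19. 5⁻¹ ≡ 4 (mod 19) since 5·4 = 20 ≡ 1, so λ ≡ 13.
  x = λ² - 8 - 13 = 169 - 21 ≡ 15; y = λ·(8 - 15) - 11 ≡ 12. → (15, 12)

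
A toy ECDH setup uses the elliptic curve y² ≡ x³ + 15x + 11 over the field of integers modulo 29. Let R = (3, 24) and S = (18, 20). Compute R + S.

(3, 24) + (18, 20). λ = (20 - 24)/(18 - 3) ≡ 25/15 mod 29. 15⁻¹ ≡ 2 (mod 29), so λ ≡ 21.
  x = λ² - 3 - 18 = 441 - 21 ≡ 14; y = λ·(3 - 14) - 24 ≡ 6. → (14, 6)

(14, 6)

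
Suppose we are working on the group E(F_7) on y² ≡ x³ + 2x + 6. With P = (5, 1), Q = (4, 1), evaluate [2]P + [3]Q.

First 2P:
Repeated addition: build up to 2P.
2P: tangent at (5, 1): λ = (3·5² + 2)/(2·1) ≡ 0/2. 2⁻¹ ≡ 4 (mod 7) since 2·4 = 8 ≡ 1, so λ ≡ 0·4 ≡ 0.
  x = λ² - 5 - 5 = 0 - 10 ≡ 4; y = λ·(5 - 4) - 1 ≡ 6. → (4, 6)
2P = (4, 6).
Next 3Q:
Repeated addition: build up to 3Q.
2Q: tangent at (4, 1): λ = (3·4² + 2)/(2·1) ≡ 1/2. 2⁻¹ ≡ 4 (mod 7) since 2·4 = 8 ≡ 1, so λ ≡ 1·4 ≡ 4.
  x = λ² - 4 - 4 = 16 - 8 ≡ 1; y = λ·(4 - 1) - 1 ≡ 4. → (1, 4)
3Q: (1, 4) + (4, 1). λ = (1 - 4)/(4 - 1) ≡ 4/3 mod 7. 3⁻¹ ≡ 5 (mod 7), so λ ≡ 6.
  x = λ² - 1 - 4 = 36 - 5 ≡ 3; y = λ·(1 - 3) - 4 ≡ 5. → (3, 5)
3Q = (3, 5).
Finally 2P + 3Q:
(4, 6) + (3, 5). λ = (5 - 6)/(3 - 4) ≡ 6/6 mod 7. 6⁻¹ ≡ 6 (mod 7), so λ ≡ 1.
  x = λ² - 4 - 3 = 1 - 7 ≡ 1; y = λ·(4 - 1) - 6 ≡ 4. → (1, 4)

(1, 4)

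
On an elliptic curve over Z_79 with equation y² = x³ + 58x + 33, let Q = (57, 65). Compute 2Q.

tangent at (57, 65): λ = (3·57² + 58)/(2·65) ≡ 9/51. 51⁻¹ ≡ 31 (mod 79), so λ ≡ 9·31 ≡ 42.
  x = λ² - 57 - 57 = 1764 - 114 ≡ 70; y = λ·(57 - 70) - 65 ≡ 21. → (70, 21)

(70, 21)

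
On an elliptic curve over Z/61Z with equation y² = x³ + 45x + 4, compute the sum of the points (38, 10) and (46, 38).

(38, 10) + (46, 38). λ = (38 - 10)/(46 - 38) ≡ 28/8 mod 61. 8⁻¹ ≡ 23 (mod 61), so λ ≡ 34.
  x = λ² - 38 - 46 = 1156 - 84 ≡ 35; y = λ·(38 - 35) - 10 ≡ 31. → (35, 31)

(35, 31)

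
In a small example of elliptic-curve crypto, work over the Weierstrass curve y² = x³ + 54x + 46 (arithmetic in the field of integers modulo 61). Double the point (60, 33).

tangent at (60, 33): λ = (3·60² + 54)/(2·33) ≡ 57/5. 5⁻¹ ≡ 49 (mod 61) since 5·49 = 245 ≡ 1, so λ ≡ 57·49 ≡ 48.
  x = λ² - 60 - 60 = 2304 - 120 ≡ 49; y = λ·(60 - 49) - 33 ≡ 7. → (49, 7)

(49, 7)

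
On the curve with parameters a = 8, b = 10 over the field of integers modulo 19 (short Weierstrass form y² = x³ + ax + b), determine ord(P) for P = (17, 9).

2P: tangent at (17, 9): λ = (3·17² + 8)/(2·9) ≡ 1/18. 18⁻¹ ≡ 18 (mod 19), so λ ≡ 1·18 ≡ 18.
  x = λ² - 17 - 17 = 324 - 34 ≡ 5; y = λ·(17 - 5) - 9 ≡ 17. → (5, 17)
3P: (5, 17) + (17, 9). λ = (9 - 17)/(17 - 5) ≡ 11/12 mod 19. 12⁻¹ ≡ 8 (mod 19) since 12·8 = 96 ≡ 1, so λ ≡ 12.
  x = λ² - 5 - 17 = 144 - 22 ≡ 8; y = λ·(5 - 8) - 17 ≡ 4. → (8, 4)
4P: (8, 4) + (17, 9). λ = (9 - 4)/(17 - 8) ≡ 5/9 mod 19. 9⁻¹ ≡ 17 (mod 19) since 9·17 = 153 ≡ 1, so λ ≡ 9.
  x = λ² - 8 - 17 = 81 - 25 ≡ 18; y = λ·(8 - 18) - 4 ≡ 1. → (18, 1)
5P: (18, 1) + (17, 9). λ = (9 - 1)/(17 - 18) ≡ 8/18 mod 19. 18⁻¹ ≡ 18 (mod 19), so λ ≡ 11.
  x = λ² - 18 - 17 = 121 - 35 ≡ 10; y = λ·(18 - 10) - 1 ≡ 11. → (10, 11)
6P: (10, 11) + (17, 9). λ = (9 - 11)/(17 - 10) ≡ 17/7 mod 19. 7⁻¹ ≡ 11 (mod 19), so λ ≡ 16.
  x = λ² - 10 - 17 = 256 - 27 ≡ 1; y = λ·(10 - 1) - 11 ≡ 0. → (1, 0)
7P: (1, 0) + (17, 9). λ = (9 - 0)/(17 - 1) ≡ 9/16 mod 19. 16⁻¹ ≡ 6 (mod 19), so λ ≡ 16.
  x = λ² - 1 - 17 = 256 - 18 ≡ 10; y = λ·(1 - 10) - 0 ≡ 8. → (10, 8)
8P: (10, 8) + (17, 9). λ = (9 - 8)/(17 - 10) ≡ 1/7 mod 19. 7⁻¹ ≡ 11 (mod 19) since 7·11 = 77 ≡ 1, so λ ≡ 11.
  x = λ² - 10 - 17 = 121 - 27 ≡ 18; y = λ·(10 - 18) - 8 ≡ 18. → (18, 18)
9P: (18, 18) + (17, 9). λ = (9 - 18)/(17 - 18) ≡ 10/18 mod 19. 18⁻¹ ≡ 18 (mod 19), so λ ≡ 9.
  x = λ² - 18 - 17 = 81 - 35 ≡ 8; y = λ·(18 - 8) - 18 ≡ 15. → (8, 15)
10P: (8, 15) + (17, 9). λ = (9 - 15)/(17 - 8) ≡ 13/9 mod 19. 9⁻¹ ≡ 17 (mod 19), so λ ≡ 12.
  x = λ² - 8 - 17 = 144 - 25 ≡ 5; y = λ·(8 - 5) - 15 ≡ 2. → (5, 2)
11P: (5, 2) + (17, 9). λ = (9 - 2)/(17 - 5) ≡ 7/12 mod 19. 12⁻¹ ≡ 8 (mod 19) since 12·8 = 96 ≡ 1, so λ ≡ 18.
  x = λ² - 5 - 17 = 324 - 22 ≡ 17; y = λ·(5 - 17) - 2 ≡ 10. → (17, 10)
12P: (17, 10) + (17, 9): same x and y₁ ≡ -y₂, so the sum is O.
12P = O, so the order is 12.

12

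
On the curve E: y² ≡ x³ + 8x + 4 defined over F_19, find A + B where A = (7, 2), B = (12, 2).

(0, 17)

(7, 2) + (12, 2). λ = (2 - 2)/(12 - 7) ≡ 0/5 mod 19. 5⁻¹ ≡ 4 (mod 19), so λ ≡ 0.
  x = λ² - 7 - 12 = 0 - 19 ≡ 0; y = λ·(7 - 0) - 2 ≡ 17. → (0, 17)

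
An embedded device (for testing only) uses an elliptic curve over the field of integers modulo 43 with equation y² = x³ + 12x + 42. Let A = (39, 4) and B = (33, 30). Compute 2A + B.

First 2A:
Repeated addition: build up to 2A.
2A: tangent at (39, 4): λ = (3·39² + 12)/(2·4) ≡ 17/8. 8⁻¹ ≡ 27 (mod 43), so λ ≡ 17·27 ≡ 29.
  x = λ² - 39 - 39 = 841 - 78 ≡ 32; y = λ·(39 - 32) - 4 ≡ 27. → (32, 27)
2A = (32, 27).
Finally 2A + B:
(32, 27) + (33, 30). λ = (30 - 27)/(33 - 32) ≡ 3/1 mod 43. 1⁻¹ ≡ 1 (mod 43) since 1·1 = 1 ≡ 1, so λ ≡ 3.
  x = λ² - 32 - 33 = 9 - 65 ≡ 30; y = λ·(32 - 30) - 27 ≡ 22. → (30, 22)

(30, 22)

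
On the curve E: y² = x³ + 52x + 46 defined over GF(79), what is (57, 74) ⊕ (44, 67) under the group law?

(4, 70)

(57, 74) + (44, 67). λ = (67 - 74)/(44 - 57) ≡ 72/66 mod 79. 66⁻¹ ≡ 6 (mod 79), so λ ≡ 37.
  x = λ² - 57 - 44 = 1369 - 101 ≡ 4; y = λ·(57 - 4) - 74 ≡ 70. → (4, 70)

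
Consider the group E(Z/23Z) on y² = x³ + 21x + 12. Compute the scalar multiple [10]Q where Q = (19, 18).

(6, 3)

Repeated addition: build up to 10Q.
2Q: tangent at (19, 18): λ = (3·19² + 21)/(2·18) ≡ 0/13. 13⁻¹ ≡ 16 (mod 23), so λ ≡ 0·16 ≡ 0.
  x = λ² - 19 - 19 = 0 - 38 ≡ 8; y = λ·(19 - 8) - 18 ≡ 5. → (8, 5)
3Q: (8, 5) + (19, 18). λ = (18 - 5)/(19 - 8) ≡ 13/11 mod 23. 11⁻¹ ≡ 21 (mod 23) since 11·21 = 231 ≡ 1, so λ ≡ 20.
  x = λ² - 8 - 19 = 400 - 27 ≡ 5; y = λ·(8 - 5) - 5 ≡ 9. → (5, 9)
4Q: (5, 9) + (19, 18). λ = (18 - 9)/(19 - 5) ≡ 9/14 mod 23. 14⁻¹ ≡ 5 (mod 23) since 14·5 = 70 ≡ 1, so λ ≡ 22.
  x = λ² - 5 - 19 = 484 - 24 ≡ 0; y = λ·(5 - 0) - 9 ≡ 9. → (0, 9)
5Q: (0, 9) + (19, 18). λ = (18 - 9)/(19 - 0) ≡ 9/19 mod 23. 19⁻¹ ≡ 17 (mod 23) since 19·17 = 323 ≡ 1, so λ ≡ 15.
  x = λ² - 0 - 19 = 225 - 19 ≡ 22; y = λ·(0 - 22) - 9 ≡ 6. → (22, 6)
6Q: (22, 6) + (19, 18). λ = (18 - 6)/(19 - 22) ≡ 12/20 mod 23. 20⁻¹ ≡ 15 (mod 23), so λ ≡ 19.
  x = λ² - 22 - 19 = 361 - 41 ≡ 21; y = λ·(22 - 21) - 6 ≡ 13. → (21, 13)
7Q: (21, 13) + (19, 18). λ = (18 - 13)/(19 - 21) ≡ 5/21 mod 23. 21⁻¹ ≡ 11 (mod 23) since 21·11 = 231 ≡ 1, so λ ≡ 9.
  x = λ² - 21 - 19 = 81 - 40 ≡ 18; y = λ·(21 - 18) - 13 ≡ 14. → (18, 14)
8Q: (18, 14) + (19, 18). λ = (18 - 14)/(19 - 18) ≡ 4/1 mod 23. 1⁻¹ ≡ 1 (mod 23), so λ ≡ 4.
  x = λ² - 18 - 19 = 16 - 37 ≡ 2; y = λ·(18 - 2) - 14 ≡ 4. → (2, 4)
9Q: (2, 4) + (19, 18). λ = (18 - 4)/(19 - 2) ≡ 14/17 mod 23. 17⁻¹ ≡ 19 (mod 23), so λ ≡ 13.
  x = λ² - 2 - 19 = 169 - 21 ≡ 10; y = λ·(2 - 10) - 4 ≡ 7. → (10, 7)
10Q: (10, 7) + (19, 18). λ = (18 - 7)/(19 - 10) ≡ 11/9 mod 23. 9⁻¹ ≡ 18 (mod 23), so λ ≡ 14.
  x = λ² - 10 - 19 = 196 - 29 ≡ 6; y = λ·(10 - 6) - 7 ≡ 3. → (6, 3)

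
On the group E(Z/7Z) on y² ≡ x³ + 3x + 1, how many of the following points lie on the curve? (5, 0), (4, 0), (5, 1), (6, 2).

3

(5, 0): 0² ≡ 0, rhs ≡ 1 → off.
(4, 0): 0² ≡ 0, rhs ≡ 0 → on.
(5, 1): 1² ≡ 1, rhs ≡ 1 → on.
(6, 2): 2² ≡ 4, rhs ≡ 4 → on.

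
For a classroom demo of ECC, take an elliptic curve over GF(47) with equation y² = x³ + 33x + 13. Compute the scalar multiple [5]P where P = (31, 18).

(44, 13)

Double-and-add on 5 = (101)₂. Start with P = (31, 18) for the leading 1-bit.
double: tangent at (31, 18): λ = (3·31² + 33)/(2·18) ≡ 2/36. 36⁻¹ ≡ 17 (mod 47) since 36·17 = 612 ≡ 1, so λ ≡ 2·17 ≡ 34.
  x = λ² - 31 - 31 = 1156 - 62 ≡ 13; y = λ·(31 - 13) - 18 ≡ 30. → (13, 30)
double: tangent at (13, 30): λ = (3·13² + 33)/(2·30) ≡ 23/13. 13⁻¹ ≡ 29 (mod 47), so λ ≡ 23·29 ≡ 9.
  x = λ² - 13 - 13 = 81 - 26 ≡ 8; y = λ·(13 - 8) - 30 ≡ 15. → (8, 15)
add P: (8, 15) + (31, 18). λ = (18 - 15)/(31 - 8) ≡ 3/23 mod 47. 23⁻¹ ≡ 45 (mod 47) since 23·45 = 1035 ≡ 1, so λ ≡ 41.
  x = λ² - 8 - 31 = 1681 - 39 ≡ 44; y = λ·(8 - 44) - 15 ≡ 13. → (44, 13)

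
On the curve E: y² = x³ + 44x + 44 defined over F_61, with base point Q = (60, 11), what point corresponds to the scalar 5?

(56, 2)

Repeated addition: build up to 5Q.
2Q: tangent at (60, 11): λ = (3·60² + 44)/(2·11) ≡ 47/22. 22⁻¹ ≡ 25 (mod 61), so λ ≡ 47·25 ≡ 16.
  x = λ² - 60 - 60 = 256 - 120 ≡ 14; y = λ·(60 - 14) - 11 ≡ 54. → (14, 54)
3Q: (14, 54) + (60, 11). λ = (11 - 54)/(60 - 14) ≡ 18/46 mod 61. 46⁻¹ ≡ 4 (mod 61), so λ ≡ 11.
  x = λ² - 14 - 60 = 121 - 74 ≡ 47; y = λ·(14 - 47) - 54 ≡ 10. → (47, 10)
4Q: (47, 10) + (60, 11). λ = (11 - 10)/(60 - 47) ≡ 1/13 mod 61. 13⁻¹ ≡ 47 (mod 61), so λ ≡ 47.
  x = λ² - 47 - 60 = 2209 - 107 ≡ 28; y = λ·(47 - 28) - 10 ≡ 29. → (28, 29)
5Q: (28, 29) + (60, 11). λ = (11 - 29)/(60 - 28) ≡ 43/32 mod 61. 32⁻¹ ≡ 21 (mod 61), so λ ≡ 49.
  x = λ² - 28 - 60 = 2401 - 88 ≡ 56; y = λ·(28 - 56) - 29 ≡ 2. → (56, 2)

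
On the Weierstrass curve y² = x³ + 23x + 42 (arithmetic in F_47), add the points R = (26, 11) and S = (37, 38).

(26, 11) + (37, 38). λ = (38 - 11)/(37 - 26) ≡ 27/11 mod 47. 11⁻¹ ≡ 30 (mod 47) since 11·30 = 330 ≡ 1, so λ ≡ 11.
  x = λ² - 26 - 37 = 121 - 63 ≡ 11; y = λ·(26 - 11) - 11 ≡ 13. → (11, 13)

(11, 13)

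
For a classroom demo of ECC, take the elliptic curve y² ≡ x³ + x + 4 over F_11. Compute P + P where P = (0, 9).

tangent at (0, 9): λ = (3·0² + 1)/(2·9) ≡ 1/7. 7⁻¹ ≡ 8 (mod 11), so λ ≡ 1·8 ≡ 8.
  x = λ² - 0 - 0 = 64 - 0 ≡ 9; y = λ·(0 - 9) - 9 ≡ 7. → (9, 7)

(9, 7)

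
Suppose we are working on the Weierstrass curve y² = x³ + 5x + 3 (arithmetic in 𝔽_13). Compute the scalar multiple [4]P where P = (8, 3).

Double-and-add on 4 = (100)₂. Start with P = (8, 3) for the leading 1-bit.
double: tangent at (8, 3): λ = (3·8² + 5)/(2·3) ≡ 2/6. 6⁻¹ ≡ 11 (mod 13), so λ ≡ 2·11 ≡ 9.
  x = λ² - 8 - 8 = 81 - 16 ≡ 0; y = λ·(8 - 0) - 3 ≡ 4. → (0, 4)
double: tangent at (0, 4): λ = (3·0² + 5)/(2·4) ≡ 5/8. 8⁻¹ ≡ 5 (mod 13), so λ ≡ 5·5 ≡ 12.
  x = λ² - 0 - 0 = 144 - 0 ≡ 1; y = λ·(0 - 1) - 4 ≡ 10. → (1, 10)

(1, 10)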